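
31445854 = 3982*7897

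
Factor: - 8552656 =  - 2^4*7^2*10909^1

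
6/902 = 3/451 = 0.01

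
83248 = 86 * 968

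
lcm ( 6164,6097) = 560924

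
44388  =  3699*12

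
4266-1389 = 2877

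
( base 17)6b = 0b1110001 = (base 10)113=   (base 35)38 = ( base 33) 3E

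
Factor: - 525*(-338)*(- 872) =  - 154736400  =  - 2^4*3^1*5^2*7^1*13^2*109^1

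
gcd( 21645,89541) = 9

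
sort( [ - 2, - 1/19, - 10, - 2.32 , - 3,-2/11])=[ - 10,- 3, - 2.32, - 2, - 2/11, - 1/19] 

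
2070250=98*21125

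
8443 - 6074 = 2369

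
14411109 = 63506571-49095462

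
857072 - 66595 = 790477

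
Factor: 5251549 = 5251549^1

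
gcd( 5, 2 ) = 1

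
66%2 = 0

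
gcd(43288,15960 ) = 56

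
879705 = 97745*9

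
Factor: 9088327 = 19^1* 577^1 * 829^1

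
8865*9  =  79785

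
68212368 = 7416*9198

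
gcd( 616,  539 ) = 77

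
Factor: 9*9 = 3^4 = 81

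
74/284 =37/142 = 0.26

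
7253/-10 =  - 726 + 7/10 = - 725.30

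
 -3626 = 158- 3784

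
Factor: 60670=2^1*5^1 * 6067^1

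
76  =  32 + 44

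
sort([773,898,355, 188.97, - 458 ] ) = [ - 458, 188.97, 355, 773, 898]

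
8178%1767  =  1110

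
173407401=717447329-544039928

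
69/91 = 69/91  =  0.76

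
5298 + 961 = 6259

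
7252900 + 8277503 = 15530403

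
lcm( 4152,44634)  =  178536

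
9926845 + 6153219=16080064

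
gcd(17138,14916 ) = 22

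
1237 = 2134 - 897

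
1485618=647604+838014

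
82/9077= 82/9077= 0.01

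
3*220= 660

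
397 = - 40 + 437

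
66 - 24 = 42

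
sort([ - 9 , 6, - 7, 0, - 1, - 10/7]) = [ - 9, - 7,-10/7, - 1, 0, 6 ] 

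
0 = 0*4451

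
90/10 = 9 = 9.00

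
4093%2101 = 1992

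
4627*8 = 37016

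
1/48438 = 1/48438 = 0.00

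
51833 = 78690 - 26857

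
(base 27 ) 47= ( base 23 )50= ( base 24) 4J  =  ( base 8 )163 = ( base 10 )115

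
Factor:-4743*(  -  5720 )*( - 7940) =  - 2^5*3^2*5^2*11^1 * 13^1*17^1 * 31^1*397^1 = -215411882400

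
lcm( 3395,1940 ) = 13580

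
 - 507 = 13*( - 39)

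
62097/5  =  12419 + 2/5 = 12419.40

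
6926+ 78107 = 85033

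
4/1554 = 2/777  =  0.00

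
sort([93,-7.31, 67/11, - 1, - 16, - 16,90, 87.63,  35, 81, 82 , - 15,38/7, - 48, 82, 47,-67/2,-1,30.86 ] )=[ - 48,-67/2, - 16, - 16, - 15,-7.31, - 1, - 1,38/7,  67/11, 30.86, 35,47,  81,82 , 82, 87.63,90, 93 ]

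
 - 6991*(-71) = 496361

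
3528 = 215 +3313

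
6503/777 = 929/111 = 8.37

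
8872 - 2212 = 6660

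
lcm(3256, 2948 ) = 218152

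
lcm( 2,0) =0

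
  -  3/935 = -1 + 932/935 = - 0.00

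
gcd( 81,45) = 9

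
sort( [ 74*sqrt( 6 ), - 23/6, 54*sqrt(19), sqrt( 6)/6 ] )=[ - 23/6,sqrt(6) /6, 74*sqrt( 6 ),54*sqrt( 19 )]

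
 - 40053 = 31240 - 71293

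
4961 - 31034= - 26073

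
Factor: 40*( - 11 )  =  -2^3*5^1*11^1= - 440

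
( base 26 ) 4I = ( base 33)3N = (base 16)7A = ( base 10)122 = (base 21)5H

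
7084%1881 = 1441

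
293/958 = 293/958 =0.31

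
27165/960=28 + 19/64 = 28.30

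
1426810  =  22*64855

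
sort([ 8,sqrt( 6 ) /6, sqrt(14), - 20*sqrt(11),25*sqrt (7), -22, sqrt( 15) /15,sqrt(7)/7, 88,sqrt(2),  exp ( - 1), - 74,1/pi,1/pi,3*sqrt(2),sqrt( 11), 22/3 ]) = [-74,  -  20*sqrt ( 11 ),- 22 , sqrt(15 )/15, 1/pi,  1/pi,exp (- 1),sqrt ( 7)/7,sqrt (6)/6, sqrt (2), sqrt(  11 ),sqrt(14),3*sqrt(2),22/3,8, 25*sqrt( 7), 88 ]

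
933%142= 81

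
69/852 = 23/284 = 0.08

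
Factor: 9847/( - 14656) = -43/64=- 2^( - 6)*43^1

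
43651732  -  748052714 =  - 704400982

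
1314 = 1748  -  434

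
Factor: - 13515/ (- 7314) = 85/46 = 2^( - 1 )*5^1*17^1 *23^ ( - 1) 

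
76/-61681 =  - 76/61681 = - 0.00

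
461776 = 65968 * 7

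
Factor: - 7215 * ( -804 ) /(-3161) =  - 2^2*3^2*5^1*13^1*29^(-1)*37^1*67^1*109^( - 1 )=-  5800860/3161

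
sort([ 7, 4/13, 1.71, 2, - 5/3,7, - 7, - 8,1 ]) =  [ - 8, - 7, - 5/3 , 4/13,1,1.71,2,7, 7 ]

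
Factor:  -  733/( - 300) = 2^( - 2) * 3^(-1) *5^( - 2 ) * 733^1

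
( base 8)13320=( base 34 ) 51Q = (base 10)5840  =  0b1011011010000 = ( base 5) 141330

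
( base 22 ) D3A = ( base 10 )6368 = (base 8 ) 14340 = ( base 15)1D48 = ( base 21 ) e95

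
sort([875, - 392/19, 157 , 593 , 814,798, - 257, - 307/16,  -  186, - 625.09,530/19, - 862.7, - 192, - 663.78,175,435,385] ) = [ - 862.7,-663.78, - 625.09, - 257, - 192, -186, - 392/19,-307/16, 530/19 , 157,  175,385, 435, 593,798,814,875]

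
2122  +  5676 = 7798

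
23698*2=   47396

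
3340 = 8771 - 5431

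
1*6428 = 6428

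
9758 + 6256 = 16014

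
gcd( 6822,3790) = 758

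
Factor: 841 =29^2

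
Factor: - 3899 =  - 7^1*557^1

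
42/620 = 21/310 = 0.07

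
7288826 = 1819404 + 5469422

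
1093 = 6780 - 5687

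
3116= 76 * 41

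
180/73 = 2 + 34/73 = 2.47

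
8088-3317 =4771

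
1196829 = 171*6999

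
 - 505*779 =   -  393395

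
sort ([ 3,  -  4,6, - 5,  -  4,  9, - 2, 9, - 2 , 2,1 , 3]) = [  -  5, - 4 , - 4, - 2,  -  2, 1, 2 , 3,3, 6,9,9 ]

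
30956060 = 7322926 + 23633134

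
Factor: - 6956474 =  - 2^1*7^1 * 496891^1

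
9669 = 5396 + 4273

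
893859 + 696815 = 1590674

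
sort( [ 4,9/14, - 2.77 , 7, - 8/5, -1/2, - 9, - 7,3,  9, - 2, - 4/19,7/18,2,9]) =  [ - 9, - 7, - 2.77, - 2, - 8/5,-1/2, - 4/19,7/18,9/14, 2,3,4,7,9,9] 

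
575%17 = 14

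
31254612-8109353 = 23145259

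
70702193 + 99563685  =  170265878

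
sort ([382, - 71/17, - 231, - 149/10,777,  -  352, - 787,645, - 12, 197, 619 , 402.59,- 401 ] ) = [ - 787,-401, - 352, - 231,  -  149/10, - 12,-71/17,197, 382,402.59,619,645,777 ] 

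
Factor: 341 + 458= 17^1* 47^1=799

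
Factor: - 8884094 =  - 2^1*4442047^1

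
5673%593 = 336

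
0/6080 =0 = 0.00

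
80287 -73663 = 6624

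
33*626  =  20658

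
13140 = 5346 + 7794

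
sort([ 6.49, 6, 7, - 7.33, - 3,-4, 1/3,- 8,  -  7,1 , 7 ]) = [ - 8, - 7.33, - 7, - 4, - 3,1/3,1,6,6.49,7,  7] 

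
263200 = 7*37600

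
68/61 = 68/61 = 1.11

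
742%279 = 184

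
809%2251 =809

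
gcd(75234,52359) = 3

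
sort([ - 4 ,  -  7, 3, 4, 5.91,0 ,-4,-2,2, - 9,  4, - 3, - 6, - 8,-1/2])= [ - 9, - 8, - 7, - 6, - 4, - 4, - 3,  -  2, - 1/2, 0, 2, 3, 4,4, 5.91] 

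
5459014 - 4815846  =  643168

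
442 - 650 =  - 208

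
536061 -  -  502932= 1038993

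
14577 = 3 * 4859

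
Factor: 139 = 139^1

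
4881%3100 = 1781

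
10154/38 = 5077/19 = 267.21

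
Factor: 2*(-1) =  - 2^1=- 2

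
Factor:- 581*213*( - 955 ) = 118184115 = 3^1*5^1*7^1*71^1*83^1 * 191^1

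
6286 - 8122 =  - 1836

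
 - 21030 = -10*2103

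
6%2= 0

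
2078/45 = 2078/45 = 46.18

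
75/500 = 3/20 = 0.15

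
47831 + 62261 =110092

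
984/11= 89 + 5/11 = 89.45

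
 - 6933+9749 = 2816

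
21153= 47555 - 26402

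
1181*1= 1181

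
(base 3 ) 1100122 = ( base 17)373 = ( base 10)989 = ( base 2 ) 1111011101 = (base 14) 509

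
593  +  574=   1167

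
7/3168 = 7/3168 = 0.00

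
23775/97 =245 + 10/97 = 245.10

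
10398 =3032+7366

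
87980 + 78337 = 166317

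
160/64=5/2 = 2.50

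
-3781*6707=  - 25359167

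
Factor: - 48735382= - 2^1*521^1*46771^1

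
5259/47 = 111 + 42/47 = 111.89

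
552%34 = 8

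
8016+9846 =17862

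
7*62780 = 439460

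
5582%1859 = 5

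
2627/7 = 375 + 2/7 =375.29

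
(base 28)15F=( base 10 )939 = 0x3ab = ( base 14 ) 4B1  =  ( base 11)784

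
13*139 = 1807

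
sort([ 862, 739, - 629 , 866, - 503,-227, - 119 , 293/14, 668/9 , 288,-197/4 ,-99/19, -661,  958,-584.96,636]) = [ - 661, - 629,-584.96,-503, - 227, - 119, - 197/4, - 99/19,293/14,668/9, 288,  636, 739, 862,866,958]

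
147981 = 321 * 461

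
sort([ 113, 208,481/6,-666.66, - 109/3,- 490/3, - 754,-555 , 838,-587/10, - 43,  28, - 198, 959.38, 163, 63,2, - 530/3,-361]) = [-754, - 666.66, - 555, - 361,-198,-530/3, - 490/3 ,-587/10,-43, - 109/3, 2, 28,63, 481/6, 113, 163, 208,838, 959.38] 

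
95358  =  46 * 2073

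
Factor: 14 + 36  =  2^1*5^2=50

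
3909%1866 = 177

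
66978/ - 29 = - 2310 + 12/29 = - 2309.59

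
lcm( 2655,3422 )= 153990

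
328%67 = 60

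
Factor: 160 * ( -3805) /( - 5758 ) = 2^4 * 5^2 *761^1*2879^(  -  1) = 304400/2879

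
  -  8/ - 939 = 8/939= 0.01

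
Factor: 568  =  2^3*71^1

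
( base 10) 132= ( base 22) 60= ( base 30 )4C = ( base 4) 2010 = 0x84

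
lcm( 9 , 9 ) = 9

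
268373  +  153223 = 421596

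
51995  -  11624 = 40371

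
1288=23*56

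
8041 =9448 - 1407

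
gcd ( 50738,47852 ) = 2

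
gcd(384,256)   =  128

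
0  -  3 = -3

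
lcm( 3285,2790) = 203670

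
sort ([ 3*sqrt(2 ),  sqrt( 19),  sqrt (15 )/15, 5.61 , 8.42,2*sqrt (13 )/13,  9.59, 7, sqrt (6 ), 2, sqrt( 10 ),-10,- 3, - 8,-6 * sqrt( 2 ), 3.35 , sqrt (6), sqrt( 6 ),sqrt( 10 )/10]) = [- 10, - 6* sqrt( 2 ), - 8, - 3, sqrt( 15 )/15,sqrt(10 )/10,2* sqrt(13)/13, 2,  sqrt( 6 ), sqrt (6),sqrt( 6), sqrt(10 ), 3.35,3*sqrt ( 2 ), sqrt( 19),5.61,7,8.42,9.59]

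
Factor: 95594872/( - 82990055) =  - 2^3 * 5^(-1 ) * 127^ ( - 1)* 130693^( - 1 )* 11949359^1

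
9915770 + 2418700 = 12334470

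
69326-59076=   10250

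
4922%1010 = 882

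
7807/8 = 975 + 7/8 = 975.88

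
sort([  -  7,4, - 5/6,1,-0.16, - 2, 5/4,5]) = [ - 7, - 2 , -5/6, - 0.16,1,5/4,4,5 ] 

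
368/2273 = 368/2273 =0.16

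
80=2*40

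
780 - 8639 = - 7859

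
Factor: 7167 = 3^1*2389^1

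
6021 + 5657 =11678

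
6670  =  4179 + 2491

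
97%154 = 97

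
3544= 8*443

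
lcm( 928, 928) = 928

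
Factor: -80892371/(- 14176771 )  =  11556053/2025253 = 2025253^(-1 )*11556053^1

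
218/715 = 218/715 = 0.30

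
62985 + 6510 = 69495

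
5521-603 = 4918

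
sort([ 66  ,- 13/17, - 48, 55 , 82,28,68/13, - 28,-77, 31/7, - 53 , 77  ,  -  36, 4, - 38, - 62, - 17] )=[-77, -62 , - 53, - 48 , - 38, - 36 ,-28, - 17,-13/17, 4,  31/7, 68/13,  28 , 55, 66, 77, 82 ]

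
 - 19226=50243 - 69469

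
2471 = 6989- 4518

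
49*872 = 42728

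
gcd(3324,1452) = 12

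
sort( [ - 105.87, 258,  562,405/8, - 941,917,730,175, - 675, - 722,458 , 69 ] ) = [  -  941, - 722,  -  675, - 105.87,405/8, 69 , 175 , 258, 458,562, 730, 917 ]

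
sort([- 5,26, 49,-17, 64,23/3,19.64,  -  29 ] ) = [ - 29, - 17, - 5,23/3 , 19.64 , 26,49,64]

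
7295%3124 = 1047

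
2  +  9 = 11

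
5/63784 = 5/63784 = 0.00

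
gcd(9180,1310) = 10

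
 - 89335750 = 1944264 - 91280014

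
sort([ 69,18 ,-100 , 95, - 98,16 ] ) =[ -100, - 98, 16,  18, 69,  95]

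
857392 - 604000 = 253392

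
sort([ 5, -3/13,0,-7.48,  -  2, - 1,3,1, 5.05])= [ - 7.48,- 2,-1 , - 3/13,0,1, 3  ,  5, 5.05] 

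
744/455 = 1 + 289/455 = 1.64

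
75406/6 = 12567+2/3 = 12567.67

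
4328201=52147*83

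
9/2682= 1/298=0.00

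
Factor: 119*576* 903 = 2^6*3^3*7^2*17^1*43^1=61895232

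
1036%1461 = 1036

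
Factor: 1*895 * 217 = 194215=5^1*7^1*31^1 * 179^1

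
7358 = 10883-3525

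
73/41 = 73/41 = 1.78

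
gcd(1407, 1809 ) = 201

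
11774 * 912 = 10737888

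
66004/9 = 7333 + 7/9 = 7333.78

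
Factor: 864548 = 2^2*29^2*257^1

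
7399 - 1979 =5420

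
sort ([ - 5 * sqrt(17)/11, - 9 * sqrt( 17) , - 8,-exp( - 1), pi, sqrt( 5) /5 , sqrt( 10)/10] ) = [ - 9*sqrt( 17), - 8,-5*sqrt( 17)/11,- exp( - 1),sqrt(10 )/10, sqrt(5 )/5,pi]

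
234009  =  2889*81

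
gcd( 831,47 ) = 1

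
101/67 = 101/67 = 1.51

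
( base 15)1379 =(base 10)4164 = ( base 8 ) 10104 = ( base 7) 15066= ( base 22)8D6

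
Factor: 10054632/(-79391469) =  - 2^3*7^1*23^( - 1)*97^1*613^( - 1 )*617^1*1877^( - 1 )=- 3351544/26463823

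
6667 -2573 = 4094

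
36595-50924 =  - 14329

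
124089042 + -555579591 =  - 431490549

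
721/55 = 721/55= 13.11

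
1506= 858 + 648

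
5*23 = 115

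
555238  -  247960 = 307278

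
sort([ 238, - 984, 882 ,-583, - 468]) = [ - 984, - 583, -468,238 , 882 ] 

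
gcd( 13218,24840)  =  6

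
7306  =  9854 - 2548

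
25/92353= 25/92353 = 0.00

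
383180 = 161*2380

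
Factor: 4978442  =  2^1*7^1*23^1*15461^1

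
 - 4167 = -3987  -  180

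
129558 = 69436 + 60122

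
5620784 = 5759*976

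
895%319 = 257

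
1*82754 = 82754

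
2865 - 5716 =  - 2851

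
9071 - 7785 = 1286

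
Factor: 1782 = 2^1*3^4 *11^1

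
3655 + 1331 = 4986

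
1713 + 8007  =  9720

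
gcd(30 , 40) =10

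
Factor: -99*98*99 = -960498 = - 2^1 *3^4*7^2*11^2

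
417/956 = 417/956= 0.44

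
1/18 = 1/18 = 0.06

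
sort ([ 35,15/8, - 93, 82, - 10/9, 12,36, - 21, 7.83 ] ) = [ -93, - 21 , - 10/9, 15/8,  7.83, 12, 35,36, 82 ] 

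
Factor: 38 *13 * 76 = 37544 = 2^3 * 13^1*19^2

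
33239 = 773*43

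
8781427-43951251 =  - 35169824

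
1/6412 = 1/6412 =0.00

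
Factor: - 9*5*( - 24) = 2^3 *3^3*5^1 = 1080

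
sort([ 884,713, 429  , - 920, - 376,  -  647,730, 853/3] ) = [-920, - 647,-376, 853/3,429,713, 730,884] 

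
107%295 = 107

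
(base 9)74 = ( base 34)1X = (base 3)2111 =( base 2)1000011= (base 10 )67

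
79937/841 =95+42/841 = 95.05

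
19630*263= 5162690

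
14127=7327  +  6800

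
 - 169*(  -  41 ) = 6929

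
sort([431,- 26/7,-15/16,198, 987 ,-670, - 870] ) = [-870,-670, - 26/7, - 15/16,198, 431, 987 ] 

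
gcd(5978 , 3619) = 7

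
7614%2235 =909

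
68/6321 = 68/6321 = 0.01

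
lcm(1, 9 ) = 9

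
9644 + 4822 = 14466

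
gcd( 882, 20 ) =2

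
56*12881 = 721336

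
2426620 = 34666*70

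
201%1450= 201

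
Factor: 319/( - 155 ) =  -5^( - 1)*11^1*29^1* 31^( - 1 )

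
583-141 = 442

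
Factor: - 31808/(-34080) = 2^1*3^ (-1)*5^( - 1)*7^1 = 14/15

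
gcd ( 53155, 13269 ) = 1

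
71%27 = 17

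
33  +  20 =53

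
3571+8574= 12145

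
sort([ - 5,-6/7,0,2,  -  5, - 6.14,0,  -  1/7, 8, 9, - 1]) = [ - 6.14, -5,-5,  -  1,-6/7,-1/7 , 0,0,2,8, 9] 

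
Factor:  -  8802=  - 2^1*3^3*163^1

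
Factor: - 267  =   - 3^1*89^1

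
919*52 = 47788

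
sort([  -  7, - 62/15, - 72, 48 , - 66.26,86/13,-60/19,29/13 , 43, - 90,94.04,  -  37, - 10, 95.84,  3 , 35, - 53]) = [ - 90 ,-72, - 66.26, - 53, - 37,- 10,-7, - 62/15, - 60/19 , 29/13,3,86/13,35,43,48, 94.04,95.84 ]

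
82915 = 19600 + 63315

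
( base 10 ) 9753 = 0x2619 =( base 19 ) 1806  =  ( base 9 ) 14336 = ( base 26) EB3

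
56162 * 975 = 54757950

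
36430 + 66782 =103212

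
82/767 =82/767= 0.11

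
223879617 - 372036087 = -148156470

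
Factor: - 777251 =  -777251^1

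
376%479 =376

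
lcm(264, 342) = 15048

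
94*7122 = 669468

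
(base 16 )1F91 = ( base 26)bol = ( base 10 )8081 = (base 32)7sh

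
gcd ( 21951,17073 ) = 2439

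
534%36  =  30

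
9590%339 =98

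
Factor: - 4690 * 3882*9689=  - 2^2*3^1*5^1 * 7^1*67^1  *  647^1*9689^1 = -176403553620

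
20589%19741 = 848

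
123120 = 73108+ 50012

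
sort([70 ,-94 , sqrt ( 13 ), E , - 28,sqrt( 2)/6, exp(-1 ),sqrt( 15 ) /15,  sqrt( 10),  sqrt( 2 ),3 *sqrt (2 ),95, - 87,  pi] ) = [-94,-87 , - 28, sqrt( 2)/6 , sqrt (15 ) /15 , exp( - 1 ), sqrt( 2 ),E,pi , sqrt(10 ),sqrt( 13), 3 * sqrt( 2), 70,95 ]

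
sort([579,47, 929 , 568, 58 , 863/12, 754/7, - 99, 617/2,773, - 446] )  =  [- 446, - 99, 47,58,863/12, 754/7, 617/2, 568, 579,773,929]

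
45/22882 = 45/22882 = 0.00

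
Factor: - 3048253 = - 13^2*17^1*1061^1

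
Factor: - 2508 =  - 2^2*3^1*11^1 * 19^1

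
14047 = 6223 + 7824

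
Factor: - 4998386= - 2^1*2499193^1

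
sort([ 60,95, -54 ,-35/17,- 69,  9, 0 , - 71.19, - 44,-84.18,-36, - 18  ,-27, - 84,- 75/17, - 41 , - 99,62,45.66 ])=[ - 99,-84.18,-84, - 71.19,-69, - 54,- 44,-41, - 36, - 27,-18,-75/17,-35/17,0,9,  45.66 , 60,62,95] 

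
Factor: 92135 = 5^1*18427^1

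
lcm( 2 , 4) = 4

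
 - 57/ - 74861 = 57/74861 =0.00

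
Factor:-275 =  -5^2  *  11^1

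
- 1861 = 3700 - 5561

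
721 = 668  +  53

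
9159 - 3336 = 5823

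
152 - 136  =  16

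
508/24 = 21 + 1/6 = 21.17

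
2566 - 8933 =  - 6367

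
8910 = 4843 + 4067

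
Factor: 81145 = 5^1*16229^1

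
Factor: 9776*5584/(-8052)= -2^6*3^(-1 )*11^( - 1)*13^1*47^1*61^( - 1) * 349^1  =  - 13647296/2013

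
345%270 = 75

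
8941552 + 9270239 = 18211791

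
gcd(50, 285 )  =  5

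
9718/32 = 4859/16=303.69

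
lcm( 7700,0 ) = 0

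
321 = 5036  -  4715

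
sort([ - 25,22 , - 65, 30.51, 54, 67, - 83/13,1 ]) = [ - 65, - 25, - 83/13, 1,22, 30.51, 54, 67]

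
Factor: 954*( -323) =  - 308142= - 2^1*3^2*17^1*19^1* 53^1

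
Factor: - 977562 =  - 2^1*3^3 * 43^1*421^1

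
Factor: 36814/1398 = 79/3 = 3^(-1 )*79^1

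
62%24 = 14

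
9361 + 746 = 10107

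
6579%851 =622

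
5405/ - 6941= -1 + 1536/6941 = -0.78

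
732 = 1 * 732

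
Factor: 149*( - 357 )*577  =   - 30692361  =  - 3^1 * 7^1*17^1*149^1*577^1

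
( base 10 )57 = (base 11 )52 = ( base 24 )29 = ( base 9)63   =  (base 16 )39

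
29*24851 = 720679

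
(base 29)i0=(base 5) 4042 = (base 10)522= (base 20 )162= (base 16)20a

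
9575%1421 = 1049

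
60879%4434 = 3237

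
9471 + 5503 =14974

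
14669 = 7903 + 6766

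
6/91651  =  6/91651 = 0.00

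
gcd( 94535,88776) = 1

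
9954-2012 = 7942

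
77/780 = 77/780 = 0.10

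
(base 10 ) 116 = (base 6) 312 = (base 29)40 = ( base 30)3Q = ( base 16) 74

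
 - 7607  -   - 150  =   - 7457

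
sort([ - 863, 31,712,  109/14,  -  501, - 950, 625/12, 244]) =[-950, - 863, - 501, 109/14, 31 , 625/12, 244, 712]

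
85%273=85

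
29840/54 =14920/27 =552.59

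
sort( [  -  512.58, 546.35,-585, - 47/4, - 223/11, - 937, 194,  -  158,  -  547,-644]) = [-937, - 644, - 585,-547, - 512.58, - 158 , - 223/11, - 47/4,194,546.35] 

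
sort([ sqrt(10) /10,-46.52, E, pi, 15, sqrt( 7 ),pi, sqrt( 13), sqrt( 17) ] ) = [ - 46.52,sqrt( 10) /10, sqrt(7), E,pi,pi, sqrt( 13), sqrt( 17 ),15 ]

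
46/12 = 3+5/6 = 3.83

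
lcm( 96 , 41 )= 3936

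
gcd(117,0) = 117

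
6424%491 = 41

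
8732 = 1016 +7716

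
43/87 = 43/87 = 0.49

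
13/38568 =13/38568 =0.00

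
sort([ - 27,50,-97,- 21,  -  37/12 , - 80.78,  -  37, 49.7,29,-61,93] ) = [ - 97,  -  80.78,- 61, - 37,-27,- 21 ,  -  37/12,29,49.7 , 50 , 93]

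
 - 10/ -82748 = 5/41374 = 0.00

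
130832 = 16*8177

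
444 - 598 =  - 154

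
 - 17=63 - 80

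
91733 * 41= 3761053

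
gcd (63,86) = 1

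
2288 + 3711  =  5999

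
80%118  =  80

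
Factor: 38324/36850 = 2^1*5^( - 2 )*13^1 = 26/25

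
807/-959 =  - 1 + 152/959 = - 0.84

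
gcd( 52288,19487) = 1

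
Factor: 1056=2^5*3^1*11^1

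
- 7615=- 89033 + 81418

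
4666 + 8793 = 13459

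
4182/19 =4182/19  =  220.11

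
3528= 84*42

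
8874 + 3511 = 12385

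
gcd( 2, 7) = 1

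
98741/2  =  98741/2=49370.50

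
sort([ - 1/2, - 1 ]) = [ - 1, - 1/2]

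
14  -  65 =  - 51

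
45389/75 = 605 + 14/75 = 605.19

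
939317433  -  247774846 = 691542587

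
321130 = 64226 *5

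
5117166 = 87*58818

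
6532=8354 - 1822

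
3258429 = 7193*453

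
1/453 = 1/453 = 0.00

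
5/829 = 5/829 = 0.01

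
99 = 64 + 35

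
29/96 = 29/96 = 0.30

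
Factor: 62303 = 62303^1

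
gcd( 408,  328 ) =8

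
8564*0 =0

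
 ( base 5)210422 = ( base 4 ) 1231023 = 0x1B4B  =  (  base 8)15513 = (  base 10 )6987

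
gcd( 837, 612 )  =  9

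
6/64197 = 2/21399 = 0.00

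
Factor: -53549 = - 53549^1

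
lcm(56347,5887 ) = 394429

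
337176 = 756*446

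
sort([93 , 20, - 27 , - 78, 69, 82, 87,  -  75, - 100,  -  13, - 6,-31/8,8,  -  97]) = [ - 100 , - 97,-78, - 75, - 27,- 13,  -  6, - 31/8,8,20,  69 , 82,  87 , 93] 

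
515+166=681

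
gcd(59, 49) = 1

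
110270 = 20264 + 90006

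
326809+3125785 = 3452594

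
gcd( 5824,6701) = 1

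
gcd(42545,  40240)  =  5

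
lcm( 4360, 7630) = 30520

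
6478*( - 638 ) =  - 4132964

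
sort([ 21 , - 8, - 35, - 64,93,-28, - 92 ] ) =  [- 92, - 64, - 35, - 28, - 8, 21, 93] 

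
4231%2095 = 41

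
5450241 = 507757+4942484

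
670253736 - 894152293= - 223898557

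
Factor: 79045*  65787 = 3^1*5^1*15809^1*21929^1 =5200133415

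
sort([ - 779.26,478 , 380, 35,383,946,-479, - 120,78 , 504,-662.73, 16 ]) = [ - 779.26,-662.73, -479, - 120 , 16, 35, 78, 380,383, 478, 504, 946] 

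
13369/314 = 13369/314 = 42.58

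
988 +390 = 1378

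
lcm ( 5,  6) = 30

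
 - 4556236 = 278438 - 4834674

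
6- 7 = - 1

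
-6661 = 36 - 6697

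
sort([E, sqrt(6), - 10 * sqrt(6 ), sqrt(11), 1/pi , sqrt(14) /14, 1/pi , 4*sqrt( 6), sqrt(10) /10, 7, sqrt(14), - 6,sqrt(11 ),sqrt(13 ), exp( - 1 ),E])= [  -  10*sqrt(6 ), - 6,sqrt(14)/14, sqrt(10 )/10,1/pi, 1/pi, exp( - 1),sqrt(6 ),  E, E, sqrt( 11), sqrt(11 ),sqrt( 13 ), sqrt( 14 ),7, 4* sqrt (6 ) ] 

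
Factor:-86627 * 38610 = -2^1*3^3*5^1* 11^1*13^1*86627^1 = - 3344668470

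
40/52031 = 40/52031 = 0.00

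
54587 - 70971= - 16384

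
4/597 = 4/597  =  0.01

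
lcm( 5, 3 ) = 15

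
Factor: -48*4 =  - 192= -2^6*3^1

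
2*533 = 1066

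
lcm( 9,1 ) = 9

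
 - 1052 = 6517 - 7569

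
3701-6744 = - 3043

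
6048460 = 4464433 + 1584027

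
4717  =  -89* ( - 53 ) 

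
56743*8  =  453944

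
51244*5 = 256220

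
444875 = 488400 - 43525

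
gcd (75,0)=75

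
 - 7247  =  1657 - 8904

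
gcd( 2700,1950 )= 150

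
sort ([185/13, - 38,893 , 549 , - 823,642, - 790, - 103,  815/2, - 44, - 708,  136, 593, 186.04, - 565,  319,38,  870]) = [ - 823,- 790,-708, - 565, - 103, - 44, - 38,185/13, 38,  136,186.04, 319, 815/2, 549,593,  642, 870,893]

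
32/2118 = 16/1059=0.02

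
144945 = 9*16105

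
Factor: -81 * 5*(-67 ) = 27135=3^4*5^1*67^1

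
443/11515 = 443/11515 = 0.04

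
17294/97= 178 + 28/97=178.29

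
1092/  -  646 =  - 2 +100/323 = -1.69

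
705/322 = 2 + 61/322 = 2.19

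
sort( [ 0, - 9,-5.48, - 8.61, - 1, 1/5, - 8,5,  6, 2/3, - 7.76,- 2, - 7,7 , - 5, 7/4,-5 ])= [ - 9,-8.61, - 8, - 7.76, - 7, - 5.48 , -5, - 5, - 2,  -  1,0,1/5, 2/3,  7/4,  5, 6,7 ]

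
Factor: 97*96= 9312 =2^5*3^1*97^1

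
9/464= 9/464= 0.02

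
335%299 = 36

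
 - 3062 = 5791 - 8853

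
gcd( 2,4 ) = 2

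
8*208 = 1664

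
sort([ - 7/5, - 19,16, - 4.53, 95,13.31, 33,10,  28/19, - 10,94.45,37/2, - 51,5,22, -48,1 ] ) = [ -51 ,-48, - 19, - 10, - 4.53, - 7/5,  1,28/19,5,10,13.31,16,37/2, 22,  33,94.45,95]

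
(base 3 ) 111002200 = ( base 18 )1b89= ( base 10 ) 9549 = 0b10010101001101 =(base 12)5639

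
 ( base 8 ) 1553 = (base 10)875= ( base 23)1F1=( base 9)1172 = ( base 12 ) 60B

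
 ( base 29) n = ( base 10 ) 23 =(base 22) 11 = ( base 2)10111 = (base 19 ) 14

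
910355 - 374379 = 535976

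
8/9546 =4/4773 = 0.00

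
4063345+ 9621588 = 13684933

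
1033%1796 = 1033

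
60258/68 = 30129/34=886.15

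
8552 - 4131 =4421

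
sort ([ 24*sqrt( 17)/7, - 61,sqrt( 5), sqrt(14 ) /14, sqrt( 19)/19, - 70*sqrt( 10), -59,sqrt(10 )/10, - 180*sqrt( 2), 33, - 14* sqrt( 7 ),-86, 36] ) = [ - 180*sqrt( 2 ), - 70 * sqrt (10 ), - 86, - 61,-59, - 14*sqrt(7 ), sqrt( 19)/19, sqrt( 14 ) /14, sqrt(10 )/10,sqrt(5), 24*sqrt(17 )/7 , 33,  36 ]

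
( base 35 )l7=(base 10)742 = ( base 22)1BG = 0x2e6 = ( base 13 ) 451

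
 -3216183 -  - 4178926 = 962743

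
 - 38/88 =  - 1 + 25/44 = - 0.43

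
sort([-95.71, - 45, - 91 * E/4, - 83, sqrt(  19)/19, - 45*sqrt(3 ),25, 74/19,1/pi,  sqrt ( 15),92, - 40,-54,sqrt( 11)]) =[  -  95.71,- 83, - 45 * sqrt(3), - 91*E/4,  -  54, - 45, - 40,sqrt ( 19)/19 , 1/pi , sqrt( 11),sqrt( 15),74/19,25, 92 ] 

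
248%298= 248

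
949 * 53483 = 50755367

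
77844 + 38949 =116793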